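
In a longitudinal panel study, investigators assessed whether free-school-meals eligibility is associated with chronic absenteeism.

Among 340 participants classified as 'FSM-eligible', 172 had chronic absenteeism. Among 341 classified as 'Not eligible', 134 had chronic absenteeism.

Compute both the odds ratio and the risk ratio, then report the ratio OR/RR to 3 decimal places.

From the description: a = 172, b = 168, c = 134, d = 207.
OR = (172·207)/(168·134) = 35604/22512 = 1.58156
Risk in exposed = 172/340 = 0.50588; risk in unexposed = 134/341 = 0.39296; RR = 1.28736
OR/RR = 1.58156 / 1.28736 = 1.22853
The outcome is not rare, so the OR lies further from 1 than the RR.

1.229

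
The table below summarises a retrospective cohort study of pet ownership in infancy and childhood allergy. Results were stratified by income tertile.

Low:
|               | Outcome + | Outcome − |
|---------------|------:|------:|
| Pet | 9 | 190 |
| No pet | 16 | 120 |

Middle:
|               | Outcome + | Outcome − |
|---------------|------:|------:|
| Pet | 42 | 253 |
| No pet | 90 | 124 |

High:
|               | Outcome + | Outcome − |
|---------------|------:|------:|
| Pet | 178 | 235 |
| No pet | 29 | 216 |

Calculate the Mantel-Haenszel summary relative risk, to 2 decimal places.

1.10

RR_MH = Σ(aᵢ·n₀ᵢ/nᵢ) / Σ(cᵢ·n₁ᵢ/nᵢ), with n₁ᵢ = aᵢ+bᵢ (exposed), n₀ᵢ = cᵢ+dᵢ (unexposed), nᵢ = n₁ᵢ+n₀ᵢ.
Stratum 1 (Low): n₁ = 199, n₀ = 136, n = 335; a·n₀/n = 9·136/335 = 3.6537; c·n₁/n = 16·199/335 = 9.5045
Stratum 2 (Middle): n₁ = 295, n₀ = 214, n = 509; a·n₀/n = 42·214/509 = 17.6582; c·n₁/n = 90·295/509 = 52.1611
Stratum 3 (High): n₁ = 413, n₀ = 245, n = 658; a·n₀/n = 178·245/658 = 66.2766; c·n₁/n = 29·413/658 = 18.2021
RR_MH = (3.6537 + 17.6582 + 66.2766) / (9.5045 + 52.1611 + 18.2021) = 87.5885 / 79.8677 = 1.09667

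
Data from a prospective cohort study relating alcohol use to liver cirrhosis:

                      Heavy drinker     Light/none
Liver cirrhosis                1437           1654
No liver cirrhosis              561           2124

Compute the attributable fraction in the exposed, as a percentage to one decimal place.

Reading the table with exposure as columns: a = 1437 (Heavy drinker, case), b = 561 (Heavy drinker, non-case), c = 1654 (Light/none, case), d = 2124.
Risk in exposed = 1437/1998 = 0.71922; risk in unexposed = 1654/3778 = 0.43780.
RR = 0.71922/0.43780 = 1.64281
AR% = (RR − 1)/RR × 100 = (1.64281 − 1)/1.64281 × 100 = 39.1287%

39.1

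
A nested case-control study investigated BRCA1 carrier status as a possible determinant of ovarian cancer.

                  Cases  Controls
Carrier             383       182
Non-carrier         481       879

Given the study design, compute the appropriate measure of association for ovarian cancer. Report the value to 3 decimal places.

3.846

Cells: a = 383, b = 182, c = 481, d = 879.
This is a nested case-control study: participants were sampled on outcome status, so risks in the source population cannot be estimated directly — relative risk is not valid here. The odds ratio is the appropriate measure.
OR = (a·d)/(b·c) = (383 × 879) / (182 × 481) = 336657 / 87542 = 3.84566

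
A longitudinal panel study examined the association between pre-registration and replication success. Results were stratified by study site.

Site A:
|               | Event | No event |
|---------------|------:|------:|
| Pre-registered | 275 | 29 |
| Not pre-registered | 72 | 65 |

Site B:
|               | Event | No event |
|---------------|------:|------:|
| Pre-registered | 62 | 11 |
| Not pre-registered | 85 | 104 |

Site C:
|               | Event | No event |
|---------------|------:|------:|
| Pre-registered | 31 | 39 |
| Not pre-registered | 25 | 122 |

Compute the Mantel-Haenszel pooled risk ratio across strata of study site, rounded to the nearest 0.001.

1.857

RR_MH = Σ(aᵢ·n₀ᵢ/nᵢ) / Σ(cᵢ·n₁ᵢ/nᵢ), with n₁ᵢ = aᵢ+bᵢ (exposed), n₀ᵢ = cᵢ+dᵢ (unexposed), nᵢ = n₁ᵢ+n₀ᵢ.
Stratum 1 (Site A): n₁ = 304, n₀ = 137, n = 441; a·n₀/n = 275·137/441 = 85.4308; c·n₁/n = 72·304/441 = 49.6327
Stratum 2 (Site B): n₁ = 73, n₀ = 189, n = 262; a·n₀/n = 62·189/262 = 44.7252; c·n₁/n = 85·73/262 = 23.6832
Stratum 3 (Site C): n₁ = 70, n₀ = 147, n = 217; a·n₀/n = 31·147/217 = 21.0000; c·n₁/n = 25·70/217 = 8.0645
RR_MH = (85.4308 + 44.7252 + 21.0000) / (49.6327 + 23.6832 + 8.0645) = 151.1560 / 81.3804 = 1.85740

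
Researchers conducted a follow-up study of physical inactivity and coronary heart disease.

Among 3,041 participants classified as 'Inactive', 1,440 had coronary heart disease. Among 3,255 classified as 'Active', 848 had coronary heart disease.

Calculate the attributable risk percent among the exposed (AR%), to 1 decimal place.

45.0

From the description: a = 1440, b = 1601, c = 848, d = 2407.
Risk in exposed = 1440/3041 = 0.47353; risk in unexposed = 848/3255 = 0.26052.
RR = 0.47353/0.26052 = 1.81761
AR% = (RR − 1)/RR × 100 = (1.81761 − 1)/1.81761 × 100 = 44.9828%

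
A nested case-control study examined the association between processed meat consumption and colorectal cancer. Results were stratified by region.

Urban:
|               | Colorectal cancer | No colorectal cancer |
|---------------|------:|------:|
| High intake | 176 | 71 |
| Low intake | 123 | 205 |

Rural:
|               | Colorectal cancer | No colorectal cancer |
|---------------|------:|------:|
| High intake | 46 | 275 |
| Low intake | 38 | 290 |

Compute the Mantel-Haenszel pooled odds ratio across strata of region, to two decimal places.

OR_MH = Σ(aᵢdᵢ/nᵢ) / Σ(bᵢcᵢ/nᵢ), where nᵢ is the stratum total.
Stratum 1 (Urban): n = 575; a·d/n = 176·205/575 = 62.7478; b·c/n = 71·123/575 = 15.1878
Stratum 2 (Rural): n = 649; a·d/n = 46·290/649 = 20.5547; b·c/n = 275·38/649 = 16.1017
OR_MH = (62.7478 + 20.5547) / (15.1878 + 16.1017) = 83.3025 / 31.2895 = 2.66231

2.66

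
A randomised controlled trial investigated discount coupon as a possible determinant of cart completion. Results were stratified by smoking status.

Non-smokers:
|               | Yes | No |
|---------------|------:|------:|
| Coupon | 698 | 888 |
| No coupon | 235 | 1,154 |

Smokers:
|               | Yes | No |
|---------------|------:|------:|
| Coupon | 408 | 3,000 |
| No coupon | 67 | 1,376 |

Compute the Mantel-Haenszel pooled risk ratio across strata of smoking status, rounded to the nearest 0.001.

RR_MH = Σ(aᵢ·n₀ᵢ/nᵢ) / Σ(cᵢ·n₁ᵢ/nᵢ), with n₁ᵢ = aᵢ+bᵢ (exposed), n₀ᵢ = cᵢ+dᵢ (unexposed), nᵢ = n₁ᵢ+n₀ᵢ.
Stratum 1 (Non-smokers): n₁ = 1586, n₀ = 1389, n = 2975; a·n₀/n = 698·1389/2975 = 325.8897; c·n₁/n = 235·1586/2975 = 125.2807
Stratum 2 (Smokers): n₁ = 3408, n₀ = 1443, n = 4851; a·n₀/n = 408·1443/4851 = 121.3655; c·n₁/n = 67·3408/4851 = 47.0699
RR_MH = (325.8897 + 121.3655) / (125.2807 + 47.0699) = 447.2552 / 172.3506 = 2.59503

2.595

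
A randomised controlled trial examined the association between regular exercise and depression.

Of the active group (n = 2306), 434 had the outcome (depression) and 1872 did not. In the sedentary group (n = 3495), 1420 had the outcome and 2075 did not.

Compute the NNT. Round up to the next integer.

Risk in treated group = 434/2306 = 0.18820; risk in control = 1420/3495 = 0.40629.
Absolute risk reduction = 0.40629 − 0.18820 = 0.21809
NNT = 1 / ARR = 1 / 0.21809 = 4.585 → round up → 5

5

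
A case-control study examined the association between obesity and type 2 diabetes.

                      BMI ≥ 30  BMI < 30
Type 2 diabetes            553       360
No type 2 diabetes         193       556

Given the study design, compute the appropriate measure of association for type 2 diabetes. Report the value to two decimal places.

Reading the table with exposure as columns: a = 553 (BMI ≥ 30, case), b = 193 (BMI ≥ 30, non-case), c = 360 (BMI < 30, case), d = 556.
This is a case-control study: participants were sampled on outcome status, so risks in the source population cannot be estimated directly — relative risk is not valid here. The odds ratio is the appropriate measure.
OR = (a·d)/(b·c) = (553 × 556) / (193 × 360) = 307468 / 69480 = 4.42527

4.43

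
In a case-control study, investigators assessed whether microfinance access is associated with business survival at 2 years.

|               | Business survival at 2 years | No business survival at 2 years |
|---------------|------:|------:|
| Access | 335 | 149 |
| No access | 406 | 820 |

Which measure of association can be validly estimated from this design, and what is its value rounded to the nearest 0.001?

Cells: a = 335, b = 149, c = 406, d = 820.
This is a case-control study: participants were sampled on outcome status, so risks in the source population cannot be estimated directly — relative risk is not valid here. The odds ratio is the appropriate measure.
OR = (a·d)/(b·c) = (335 × 820) / (149 × 406) = 274700 / 60494 = 4.54095

4.541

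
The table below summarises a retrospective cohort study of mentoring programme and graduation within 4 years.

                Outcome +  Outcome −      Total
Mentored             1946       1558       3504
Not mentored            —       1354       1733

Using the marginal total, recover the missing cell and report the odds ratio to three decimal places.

4.462

The missing cell is in the unexposed row: 1733 − 1354 = 379.
So a = 1946, b = 1558, c = 379, d = 1354.
OR = (a·d)/(b·c) = (1946 × 1354) / (1558 × 379) = 2634884 / 590482 = 4.46226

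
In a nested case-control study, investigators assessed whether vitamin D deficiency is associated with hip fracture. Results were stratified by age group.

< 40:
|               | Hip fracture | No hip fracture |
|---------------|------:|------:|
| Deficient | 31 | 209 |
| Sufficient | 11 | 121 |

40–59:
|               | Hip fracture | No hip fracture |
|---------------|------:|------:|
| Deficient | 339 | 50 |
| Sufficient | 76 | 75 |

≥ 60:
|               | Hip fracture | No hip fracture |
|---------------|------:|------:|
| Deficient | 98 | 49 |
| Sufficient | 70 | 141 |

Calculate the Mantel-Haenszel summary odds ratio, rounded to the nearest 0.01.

OR_MH = Σ(aᵢdᵢ/nᵢ) / Σ(bᵢcᵢ/nᵢ), where nᵢ is the stratum total.
Stratum 1 (< 40): n = 372; a·d/n = 31·121/372 = 10.0833; b·c/n = 209·11/372 = 6.1801
Stratum 2 (40–59): n = 540; a·d/n = 339·75/540 = 47.0833; b·c/n = 50·76/540 = 7.0370
Stratum 3 (≥ 60): n = 358; a·d/n = 98·141/358 = 38.5978; b·c/n = 49·70/358 = 9.5810
OR_MH = (10.0833 + 47.0833 + 38.5978) / (6.1801 + 7.0370 + 9.5810) = 95.7644 / 22.7982 = 4.20054

4.20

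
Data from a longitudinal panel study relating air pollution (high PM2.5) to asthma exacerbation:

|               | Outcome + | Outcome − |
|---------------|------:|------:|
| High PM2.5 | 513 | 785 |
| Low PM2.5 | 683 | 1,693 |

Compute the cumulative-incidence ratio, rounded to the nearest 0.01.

1.37

Cells: a = 513, b = 785, c = 683, d = 1693.
Risk in exposed = 513/1298 = 0.39522; risk in unexposed = 683/2376 = 0.28746.
RR = 0.39522 / 0.28746 = 1.37489
The risk among the exposed is 1.37 times that among the unexposed.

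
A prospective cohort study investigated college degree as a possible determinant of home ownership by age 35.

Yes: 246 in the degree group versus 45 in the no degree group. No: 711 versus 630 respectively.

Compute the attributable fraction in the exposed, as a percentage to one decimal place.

74.1

From the description: a = 246, b = 711, c = 45, d = 630.
Risk in exposed = 246/957 = 0.25705; risk in unexposed = 45/675 = 0.06667.
RR = 0.25705/0.06667 = 3.85580
AR% = (RR − 1)/RR × 100 = (3.85580 − 1)/3.85580 × 100 = 74.0650%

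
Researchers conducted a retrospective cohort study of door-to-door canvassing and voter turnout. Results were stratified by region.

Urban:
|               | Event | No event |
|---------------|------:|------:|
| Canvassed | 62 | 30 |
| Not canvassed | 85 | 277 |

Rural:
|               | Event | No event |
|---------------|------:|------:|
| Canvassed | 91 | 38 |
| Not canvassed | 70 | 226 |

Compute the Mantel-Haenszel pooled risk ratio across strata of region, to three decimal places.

RR_MH = Σ(aᵢ·n₀ᵢ/nᵢ) / Σ(cᵢ·n₁ᵢ/nᵢ), with n₁ᵢ = aᵢ+bᵢ (exposed), n₀ᵢ = cᵢ+dᵢ (unexposed), nᵢ = n₁ᵢ+n₀ᵢ.
Stratum 1 (Urban): n₁ = 92, n₀ = 362, n = 454; a·n₀/n = 62·362/454 = 49.4361; c·n₁/n = 85·92/454 = 17.2247
Stratum 2 (Rural): n₁ = 129, n₀ = 296, n = 425; a·n₀/n = 91·296/425 = 63.3788; c·n₁/n = 70·129/425 = 21.2471
RR_MH = (49.4361 + 63.3788) / (17.2247 + 21.2471) = 112.8149 / 38.4717 = 2.93241

2.932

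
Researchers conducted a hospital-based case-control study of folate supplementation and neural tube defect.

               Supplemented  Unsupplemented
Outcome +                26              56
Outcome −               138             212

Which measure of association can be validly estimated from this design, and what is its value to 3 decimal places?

Reading the table with exposure as columns: a = 26 (Supplemented, case), b = 138 (Supplemented, non-case), c = 56 (Unsupplemented, case), d = 212.
This is a hospital-based case-control study: participants were sampled on outcome status, so risks in the source population cannot be estimated directly — relative risk is not valid here. The odds ratio is the appropriate measure.
OR = (a·d)/(b·c) = (26 × 212) / (138 × 56) = 5512 / 7728 = 0.71325

0.713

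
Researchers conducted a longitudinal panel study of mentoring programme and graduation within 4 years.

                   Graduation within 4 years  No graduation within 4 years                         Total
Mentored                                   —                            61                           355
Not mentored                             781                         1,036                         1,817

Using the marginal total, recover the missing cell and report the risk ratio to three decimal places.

The missing cell is in the exposed row: 355 − 61 = 294.
So a = 294, b = 61, c = 781, d = 1036.
RR = [a/(a+b)] / [c/(c+d)] = (294/355) / (781/1817) = 0.82817/0.42983 = 1.92674

1.927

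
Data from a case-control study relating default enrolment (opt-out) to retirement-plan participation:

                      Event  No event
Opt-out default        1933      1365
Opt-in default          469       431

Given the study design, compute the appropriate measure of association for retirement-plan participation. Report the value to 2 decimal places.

Cells: a = 1933, b = 1365, c = 469, d = 431.
This is a case-control study: participants were sampled on outcome status, so risks in the source population cannot be estimated directly — relative risk is not valid here. The odds ratio is the appropriate measure.
OR = (a·d)/(b·c) = (1933 × 431) / (1365 × 469) = 833123 / 640185 = 1.30138

1.30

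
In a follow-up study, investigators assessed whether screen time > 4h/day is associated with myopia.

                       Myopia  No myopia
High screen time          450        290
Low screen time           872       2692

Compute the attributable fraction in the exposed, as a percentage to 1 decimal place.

59.8

Cells: a = 450, b = 290, c = 872, d = 2692.
Risk in exposed = 450/740 = 0.60811; risk in unexposed = 872/3564 = 0.24467.
RR = 0.60811/0.24467 = 2.48543
AR% = (RR − 1)/RR × 100 = (2.48543 − 1)/2.48543 × 100 = 59.7656%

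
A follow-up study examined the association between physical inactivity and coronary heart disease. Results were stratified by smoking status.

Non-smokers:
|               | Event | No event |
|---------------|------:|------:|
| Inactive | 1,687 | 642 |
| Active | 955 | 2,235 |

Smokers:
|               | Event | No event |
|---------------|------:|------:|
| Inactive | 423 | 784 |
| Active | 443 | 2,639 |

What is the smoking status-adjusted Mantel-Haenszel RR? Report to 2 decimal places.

2.42

RR_MH = Σ(aᵢ·n₀ᵢ/nᵢ) / Σ(cᵢ·n₁ᵢ/nᵢ), with n₁ᵢ = aᵢ+bᵢ (exposed), n₀ᵢ = cᵢ+dᵢ (unexposed), nᵢ = n₁ᵢ+n₀ᵢ.
Stratum 1 (Non-smokers): n₁ = 2329, n₀ = 3190, n = 5519; a·n₀/n = 1687·3190/5519 = 975.0915; c·n₁/n = 955·2329/5519 = 403.0069
Stratum 2 (Smokers): n₁ = 1207, n₀ = 3082, n = 4289; a·n₀/n = 423·3082/4289 = 303.9604; c·n₁/n = 443·1207/4289 = 124.6680
RR_MH = (975.0915 + 303.9604) / (403.0069 + 124.6680) = 1279.0519 / 527.6749 = 2.42394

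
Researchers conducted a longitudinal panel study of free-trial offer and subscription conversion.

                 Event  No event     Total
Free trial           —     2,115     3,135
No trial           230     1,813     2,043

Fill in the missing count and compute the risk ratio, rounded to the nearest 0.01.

2.89

The missing cell is in the exposed row: 3135 − 2115 = 1020.
So a = 1020, b = 2115, c = 230, d = 1813.
RR = [a/(a+b)] / [c/(c+d)] = (1020/3135) / (230/2043) = 0.32536/0.11258 = 2.89004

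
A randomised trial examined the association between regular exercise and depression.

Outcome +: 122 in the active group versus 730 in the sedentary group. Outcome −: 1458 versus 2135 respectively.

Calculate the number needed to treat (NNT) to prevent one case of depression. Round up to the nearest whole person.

Risk in treated group = 122/1580 = 0.07722; risk in control = 730/2865 = 0.25480.
Absolute risk reduction = 0.25480 − 0.07722 = 0.17758
NNT = 1 / ARR = 1 / 0.17758 = 5.631 → round up → 6

6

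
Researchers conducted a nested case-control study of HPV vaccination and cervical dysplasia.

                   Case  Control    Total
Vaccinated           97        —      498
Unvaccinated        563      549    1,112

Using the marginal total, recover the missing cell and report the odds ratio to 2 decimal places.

0.24

The missing cell is in the exposed row: 498 − 97 = 401.
So a = 97, b = 401, c = 563, d = 549.
OR = (a·d)/(b·c) = (97 × 549) / (401 × 563) = 53253 / 225763 = 0.23588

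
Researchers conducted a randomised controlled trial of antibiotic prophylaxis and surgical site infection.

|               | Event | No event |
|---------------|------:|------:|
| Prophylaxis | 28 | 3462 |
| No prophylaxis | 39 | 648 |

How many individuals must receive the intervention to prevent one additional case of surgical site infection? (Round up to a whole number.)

21

Risk in treated group = 28/3490 = 0.00802; risk in control = 39/687 = 0.05677.
Absolute risk reduction = 0.05677 − 0.00802 = 0.04875
NNT = 1 / ARR = 1 / 0.04875 = 20.515 → round up → 21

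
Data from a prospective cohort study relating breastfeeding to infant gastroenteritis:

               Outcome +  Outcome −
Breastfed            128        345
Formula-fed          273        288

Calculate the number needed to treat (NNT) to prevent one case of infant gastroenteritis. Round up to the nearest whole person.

5

Risk in treated group = 128/473 = 0.27061; risk in control = 273/561 = 0.48663.
Absolute risk reduction = 0.48663 − 0.27061 = 0.21602
NNT = 1 / ARR = 1 / 0.21602 = 4.629 → round up → 5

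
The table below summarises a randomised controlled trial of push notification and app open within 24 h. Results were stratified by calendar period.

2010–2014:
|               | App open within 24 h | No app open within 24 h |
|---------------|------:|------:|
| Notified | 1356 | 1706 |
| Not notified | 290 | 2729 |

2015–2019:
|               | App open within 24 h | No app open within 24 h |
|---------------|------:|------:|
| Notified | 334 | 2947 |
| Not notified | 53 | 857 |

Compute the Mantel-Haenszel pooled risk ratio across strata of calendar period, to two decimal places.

RR_MH = Σ(aᵢ·n₀ᵢ/nᵢ) / Σ(cᵢ·n₁ᵢ/nᵢ), with n₁ᵢ = aᵢ+bᵢ (exposed), n₀ᵢ = cᵢ+dᵢ (unexposed), nᵢ = n₁ᵢ+n₀ᵢ.
Stratum 1 (2010–2014): n₁ = 3062, n₀ = 3019, n = 6081; a·n₀/n = 1356·3019/6081 = 673.2057; c·n₁/n = 290·3062/6081 = 146.0253
Stratum 2 (2015–2019): n₁ = 3281, n₀ = 910, n = 4191; a·n₀/n = 334·910/4191 = 72.5221; c·n₁/n = 53·3281/4191 = 41.4920
RR_MH = (673.2057 + 72.5221) / (146.0253 + 41.4920) = 745.7278 / 187.5173 = 3.97685

3.98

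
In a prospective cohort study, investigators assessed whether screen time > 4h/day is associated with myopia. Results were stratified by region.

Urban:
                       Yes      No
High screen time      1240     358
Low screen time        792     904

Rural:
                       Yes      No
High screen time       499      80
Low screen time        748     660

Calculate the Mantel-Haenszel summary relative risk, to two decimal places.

RR_MH = Σ(aᵢ·n₀ᵢ/nᵢ) / Σ(cᵢ·n₁ᵢ/nᵢ), with n₁ᵢ = aᵢ+bᵢ (exposed), n₀ᵢ = cᵢ+dᵢ (unexposed), nᵢ = n₁ᵢ+n₀ᵢ.
Stratum 1 (Urban): n₁ = 1598, n₀ = 1696, n = 3294; a·n₀/n = 1240·1696/3294 = 638.4457; c·n₁/n = 792·1598/3294 = 384.2186
Stratum 2 (Rural): n₁ = 579, n₀ = 1408, n = 1987; a·n₀/n = 499·1408/1987 = 353.5944; c·n₁/n = 748·579/1987 = 217.9628
RR_MH = (638.4457 + 353.5944) / (384.2186 + 217.9628) = 992.0400 / 602.1813 = 1.64741

1.65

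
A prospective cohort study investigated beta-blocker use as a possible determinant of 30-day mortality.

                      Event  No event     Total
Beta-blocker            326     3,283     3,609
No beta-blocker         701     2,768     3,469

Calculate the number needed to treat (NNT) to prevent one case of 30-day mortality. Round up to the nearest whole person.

9

Risk in treated group = 326/3609 = 0.09033; risk in control = 701/3469 = 0.20208.
Absolute risk reduction = 0.20208 − 0.09033 = 0.11175
NNT = 1 / ARR = 1 / 0.11175 = 8.949 → round up → 9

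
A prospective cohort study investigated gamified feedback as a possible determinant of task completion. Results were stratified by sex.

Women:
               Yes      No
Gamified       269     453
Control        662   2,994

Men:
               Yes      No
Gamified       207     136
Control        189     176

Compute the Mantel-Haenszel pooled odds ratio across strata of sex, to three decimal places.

OR_MH = Σ(aᵢdᵢ/nᵢ) / Σ(bᵢcᵢ/nᵢ), where nᵢ is the stratum total.
Stratum 1 (Women): n = 4378; a·d/n = 269·2994/4378 = 183.9621; b·c/n = 453·662/4378 = 68.4984
Stratum 2 (Men): n = 708; a·d/n = 207·176/708 = 51.4576; b·c/n = 136·189/708 = 36.3051
OR_MH = (183.9621 + 51.4576) / (68.4984 + 36.3051) = 235.4197 / 104.8035 = 2.24630

2.246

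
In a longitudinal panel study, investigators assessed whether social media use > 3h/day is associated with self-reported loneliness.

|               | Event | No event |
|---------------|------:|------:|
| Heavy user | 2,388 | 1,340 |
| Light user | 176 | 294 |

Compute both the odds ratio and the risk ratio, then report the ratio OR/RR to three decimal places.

1.740

Cells: a = 2388, b = 1340, c = 176, d = 294.
OR = (2388·294)/(1340·176) = 702072/235840 = 2.97690
Risk in exposed = 2388/3728 = 0.64056; risk in unexposed = 176/470 = 0.37447; RR = 1.71058
OR/RR = 2.97690 / 1.71058 = 1.74029
The outcome is not rare, so the OR lies further from 1 than the RR.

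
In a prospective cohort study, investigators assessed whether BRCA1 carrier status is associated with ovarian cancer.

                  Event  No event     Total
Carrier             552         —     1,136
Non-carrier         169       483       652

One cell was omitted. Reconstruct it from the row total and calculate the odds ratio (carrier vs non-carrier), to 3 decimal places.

The missing cell is in the exposed row: 1136 − 552 = 584.
So a = 552, b = 584, c = 169, d = 483.
OR = (a·d)/(b·c) = (552 × 483) / (584 × 169) = 266616 / 98696 = 2.70139

2.701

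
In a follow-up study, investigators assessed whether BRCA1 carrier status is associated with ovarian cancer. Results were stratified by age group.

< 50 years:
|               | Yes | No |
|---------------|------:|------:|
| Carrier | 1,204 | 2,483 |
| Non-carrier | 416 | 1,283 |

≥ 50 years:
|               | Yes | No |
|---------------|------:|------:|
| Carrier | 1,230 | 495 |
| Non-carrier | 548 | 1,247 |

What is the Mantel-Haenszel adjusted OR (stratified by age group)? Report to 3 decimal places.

OR_MH = Σ(aᵢdᵢ/nᵢ) / Σ(bᵢcᵢ/nᵢ), where nᵢ is the stratum total.
Stratum 1 (< 50 years): n = 5386; a·d/n = 1204·1283/5386 = 286.8051; b·c/n = 2483·416/5386 = 191.7802
Stratum 2 (≥ 50 years): n = 3520; a·d/n = 1230·1247/3520 = 435.7415; b·c/n = 495·548/3520 = 77.0625
OR_MH = (286.8051 + 435.7415) / (191.7802 + 77.0625) = 722.5465 / 268.8427 = 2.68762

2.688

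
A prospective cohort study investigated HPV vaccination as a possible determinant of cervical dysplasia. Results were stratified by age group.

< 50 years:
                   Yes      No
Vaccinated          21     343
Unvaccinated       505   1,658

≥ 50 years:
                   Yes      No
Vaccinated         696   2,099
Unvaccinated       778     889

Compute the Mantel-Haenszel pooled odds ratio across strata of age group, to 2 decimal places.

0.35

OR_MH = Σ(aᵢdᵢ/nᵢ) / Σ(bᵢcᵢ/nᵢ), where nᵢ is the stratum total.
Stratum 1 (< 50 years): n = 2527; a·d/n = 21·1658/2527 = 13.7784; b·c/n = 343·505/2527 = 68.5457
Stratum 2 (≥ 50 years): n = 4462; a·d/n = 696·889/4462 = 138.6697; b·c/n = 2099·778/4462 = 365.9843
OR_MH = (13.7784 + 138.6697) / (68.5457 + 365.9843) = 152.4480 / 434.5300 = 0.35083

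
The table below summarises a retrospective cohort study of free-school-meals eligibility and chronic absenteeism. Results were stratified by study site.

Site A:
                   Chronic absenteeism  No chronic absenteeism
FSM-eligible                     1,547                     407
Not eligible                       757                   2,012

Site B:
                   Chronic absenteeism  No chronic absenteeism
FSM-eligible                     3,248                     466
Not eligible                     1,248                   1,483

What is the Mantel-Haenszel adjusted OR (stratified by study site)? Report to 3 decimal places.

9.046

OR_MH = Σ(aᵢdᵢ/nᵢ) / Σ(bᵢcᵢ/nᵢ), where nᵢ is the stratum total.
Stratum 1 (Site A): n = 4723; a·d/n = 1547·2012/4723 = 659.0227; b·c/n = 407·757/4723 = 65.2337
Stratum 2 (Site B): n = 6445; a·d/n = 3248·1483/6445 = 747.3676; b·c/n = 466·1248/6445 = 90.2355
OR_MH = (659.0227 + 747.3676) / (65.2337 + 90.2355) = 1406.3902 / 155.4693 = 9.04610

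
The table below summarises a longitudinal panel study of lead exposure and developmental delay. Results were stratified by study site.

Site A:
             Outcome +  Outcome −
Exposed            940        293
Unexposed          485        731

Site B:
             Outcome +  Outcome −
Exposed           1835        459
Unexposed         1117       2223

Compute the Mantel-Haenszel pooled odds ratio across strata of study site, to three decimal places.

OR_MH = Σ(aᵢdᵢ/nᵢ) / Σ(bᵢcᵢ/nᵢ), where nᵢ is the stratum total.
Stratum 1 (Site A): n = 2449; a·d/n = 940·731/2449 = 280.5798; b·c/n = 293·485/2449 = 58.0257
Stratum 2 (Site B): n = 5634; a·d/n = 1835·2223/5634 = 724.0335; b·c/n = 459·1117/5634 = 91.0016
OR_MH = (280.5798 + 724.0335) / (58.0257 + 91.0016) = 1004.6134 / 149.0273 = 6.74114

6.741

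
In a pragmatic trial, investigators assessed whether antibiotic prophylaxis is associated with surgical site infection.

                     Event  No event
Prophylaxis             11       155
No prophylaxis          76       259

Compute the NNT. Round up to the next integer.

Risk in treated group = 11/166 = 0.06627; risk in control = 76/335 = 0.22687.
Absolute risk reduction = 0.22687 − 0.06627 = 0.16060
NNT = 1 / ARR = 1 / 0.16060 = 6.227 → round up → 7

7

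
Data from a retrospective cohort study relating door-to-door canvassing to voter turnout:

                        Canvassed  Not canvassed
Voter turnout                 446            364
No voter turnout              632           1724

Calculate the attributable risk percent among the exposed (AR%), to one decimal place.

57.9

Reading the table with exposure as columns: a = 446 (Canvassed, case), b = 632 (Canvassed, non-case), c = 364 (Not canvassed, case), d = 1724.
Risk in exposed = 446/1078 = 0.41373; risk in unexposed = 364/2088 = 0.17433.
RR = 0.41373/0.17433 = 2.37326
AR% = (RR − 1)/RR × 100 = (2.37326 − 1)/2.37326 × 100 = 57.8639%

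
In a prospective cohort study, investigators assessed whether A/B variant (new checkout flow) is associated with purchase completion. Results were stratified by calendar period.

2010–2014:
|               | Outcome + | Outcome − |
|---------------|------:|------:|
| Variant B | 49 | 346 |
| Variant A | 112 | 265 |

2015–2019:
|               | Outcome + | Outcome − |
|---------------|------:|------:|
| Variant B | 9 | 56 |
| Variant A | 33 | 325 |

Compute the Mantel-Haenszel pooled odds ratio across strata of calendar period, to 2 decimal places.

0.43

OR_MH = Σ(aᵢdᵢ/nᵢ) / Σ(bᵢcᵢ/nᵢ), where nᵢ is the stratum total.
Stratum 1 (2010–2014): n = 772; a·d/n = 49·265/772 = 16.8199; b·c/n = 346·112/772 = 50.1969
Stratum 2 (2015–2019): n = 423; a·d/n = 9·325/423 = 6.9149; b·c/n = 56·33/423 = 4.3688
OR_MH = (16.8199 + 6.9149) / (50.1969 + 4.3688) = 23.7348 / 54.5657 = 0.43498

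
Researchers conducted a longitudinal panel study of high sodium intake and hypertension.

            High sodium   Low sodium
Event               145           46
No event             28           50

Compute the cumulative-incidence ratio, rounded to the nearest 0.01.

Reading the table with exposure as columns: a = 145 (High sodium, case), b = 28 (High sodium, non-case), c = 46 (Low sodium, case), d = 50.
Risk in exposed = 145/173 = 0.83815; risk in unexposed = 46/96 = 0.47917.
RR = 0.83815 / 0.47917 = 1.74918
The risk among the exposed is 1.75 times that among the unexposed.

1.75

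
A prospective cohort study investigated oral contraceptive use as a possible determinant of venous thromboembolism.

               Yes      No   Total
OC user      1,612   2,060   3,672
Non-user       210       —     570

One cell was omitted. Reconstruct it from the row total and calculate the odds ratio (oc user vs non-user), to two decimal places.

1.34

The missing cell is in the unexposed row: 570 − 210 = 360.
So a = 1612, b = 2060, c = 210, d = 360.
OR = (a·d)/(b·c) = (1612 × 360) / (2060 × 210) = 580320 / 432600 = 1.34147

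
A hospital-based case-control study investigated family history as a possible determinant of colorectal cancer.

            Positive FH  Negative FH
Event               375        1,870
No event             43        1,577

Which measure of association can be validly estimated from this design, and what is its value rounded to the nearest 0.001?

Reading the table with exposure as columns: a = 375 (Positive FH, case), b = 43 (Positive FH, non-case), c = 1870 (Negative FH, case), d = 1577.
This is a hospital-based case-control study: participants were sampled on outcome status, so risks in the source population cannot be estimated directly — relative risk is not valid here. The odds ratio is the appropriate measure.
OR = (a·d)/(b·c) = (375 × 1577) / (43 × 1870) = 591375 / 80410 = 7.35450

7.354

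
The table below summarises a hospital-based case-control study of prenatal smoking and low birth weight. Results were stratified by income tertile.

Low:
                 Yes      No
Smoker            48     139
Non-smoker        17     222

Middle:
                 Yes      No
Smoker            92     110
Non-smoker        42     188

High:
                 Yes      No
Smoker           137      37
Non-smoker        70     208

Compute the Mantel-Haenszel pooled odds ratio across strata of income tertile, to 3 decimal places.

OR_MH = Σ(aᵢdᵢ/nᵢ) / Σ(bᵢcᵢ/nᵢ), where nᵢ is the stratum total.
Stratum 1 (Low): n = 426; a·d/n = 48·222/426 = 25.0141; b·c/n = 139·17/426 = 5.5469
Stratum 2 (Middle): n = 432; a·d/n = 92·188/432 = 40.0370; b·c/n = 110·42/432 = 10.6944
Stratum 3 (High): n = 452; a·d/n = 137·208/452 = 63.0442; b·c/n = 37·70/452 = 5.7301
OR_MH = (25.0141 + 40.0370 + 63.0442) / (5.5469 + 10.6944 + 5.7301) = 128.0954 / 21.9715 = 5.83007

5.830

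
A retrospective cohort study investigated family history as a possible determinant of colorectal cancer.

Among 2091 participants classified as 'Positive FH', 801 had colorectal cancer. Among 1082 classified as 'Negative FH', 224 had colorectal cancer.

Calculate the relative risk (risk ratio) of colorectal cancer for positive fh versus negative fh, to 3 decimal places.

1.850

From the description: a = 801, b = 1290, c = 224, d = 858.
Risk in exposed = 801/2091 = 0.38307; risk in unexposed = 224/1082 = 0.20702.
RR = 0.38307 / 0.20702 = 1.85037
The risk among the exposed is 1.85 times that among the unexposed.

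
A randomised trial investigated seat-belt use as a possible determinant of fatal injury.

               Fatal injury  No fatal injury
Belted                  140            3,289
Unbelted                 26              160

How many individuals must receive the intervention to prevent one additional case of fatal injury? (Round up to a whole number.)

Risk in treated group = 140/3429 = 0.04083; risk in control = 26/186 = 0.13978.
Absolute risk reduction = 0.13978 − 0.04083 = 0.09896
NNT = 1 / ARR = 1 / 0.09896 = 10.105 → round up → 11

11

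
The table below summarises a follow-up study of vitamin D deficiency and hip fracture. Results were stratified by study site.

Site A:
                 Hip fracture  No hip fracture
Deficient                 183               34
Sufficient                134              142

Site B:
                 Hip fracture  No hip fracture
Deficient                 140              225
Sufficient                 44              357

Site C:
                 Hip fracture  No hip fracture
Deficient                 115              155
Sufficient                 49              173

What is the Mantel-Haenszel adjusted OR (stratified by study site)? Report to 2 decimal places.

4.21

OR_MH = Σ(aᵢdᵢ/nᵢ) / Σ(bᵢcᵢ/nᵢ), where nᵢ is the stratum total.
Stratum 1 (Site A): n = 493; a·d/n = 183·142/493 = 52.7099; b·c/n = 34·134/493 = 9.2414
Stratum 2 (Site B): n = 766; a·d/n = 140·357/766 = 65.2480; b·c/n = 225·44/766 = 12.9243
Stratum 3 (Site C): n = 492; a·d/n = 115·173/492 = 40.4370; b·c/n = 155·49/492 = 15.4370
OR_MH = (52.7099 + 65.2480 + 40.4370) / (9.2414 + 12.9243 + 15.4370) = 158.3950 / 37.6027 = 4.21234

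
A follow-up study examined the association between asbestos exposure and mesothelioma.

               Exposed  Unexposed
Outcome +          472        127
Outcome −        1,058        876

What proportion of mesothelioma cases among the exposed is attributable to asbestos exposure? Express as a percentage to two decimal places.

58.96

Reading the table with exposure as columns: a = 472 (Exposed, case), b = 1058 (Exposed, non-case), c = 127 (Unexposed, case), d = 876.
Risk in exposed = 472/1530 = 0.30850; risk in unexposed = 127/1003 = 0.12662.
RR = 0.30850/0.12662 = 2.43640
AR% = (RR − 1)/RR × 100 = (2.43640 − 1)/2.43640 × 100 = 58.9558%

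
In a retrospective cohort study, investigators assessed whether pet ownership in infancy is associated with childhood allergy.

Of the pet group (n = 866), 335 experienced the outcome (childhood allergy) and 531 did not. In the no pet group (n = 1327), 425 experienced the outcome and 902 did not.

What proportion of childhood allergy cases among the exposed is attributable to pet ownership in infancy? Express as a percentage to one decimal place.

17.2

From the description: a = 335, b = 531, c = 425, d = 902.
Risk in exposed = 335/866 = 0.38684; risk in unexposed = 425/1327 = 0.32027.
RR = 0.38684/0.32027 = 1.20784
AR% = (RR − 1)/RR × 100 = (1.20784 − 1)/1.20784 × 100 = 17.2075%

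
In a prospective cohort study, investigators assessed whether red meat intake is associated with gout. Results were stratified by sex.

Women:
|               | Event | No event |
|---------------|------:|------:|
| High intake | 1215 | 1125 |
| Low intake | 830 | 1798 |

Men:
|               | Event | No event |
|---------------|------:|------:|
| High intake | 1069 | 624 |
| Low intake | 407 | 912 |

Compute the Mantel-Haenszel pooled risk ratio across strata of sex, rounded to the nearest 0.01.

RR_MH = Σ(aᵢ·n₀ᵢ/nᵢ) / Σ(cᵢ·n₁ᵢ/nᵢ), with n₁ᵢ = aᵢ+bᵢ (exposed), n₀ᵢ = cᵢ+dᵢ (unexposed), nᵢ = n₁ᵢ+n₀ᵢ.
Stratum 1 (Women): n₁ = 2340, n₀ = 2628, n = 4968; a·n₀/n = 1215·2628/4968 = 642.7174; c·n₁/n = 830·2340/4968 = 390.9420
Stratum 2 (Men): n₁ = 1693, n₀ = 1319, n = 3012; a·n₀/n = 1069·1319/3012 = 468.1311; c·n₁/n = 407·1693/3012 = 228.7686
RR_MH = (642.7174 + 468.1311) / (390.9420 + 228.7686) = 1110.8485 / 619.7106 = 1.79253

1.79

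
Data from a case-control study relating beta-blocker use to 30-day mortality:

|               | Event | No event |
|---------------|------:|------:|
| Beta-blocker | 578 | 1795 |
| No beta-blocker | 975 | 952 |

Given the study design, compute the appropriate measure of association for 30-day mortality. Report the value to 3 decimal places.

Cells: a = 578, b = 1795, c = 975, d = 952.
This is a case-control study: participants were sampled on outcome status, so risks in the source population cannot be estimated directly — relative risk is not valid here. The odds ratio is the appropriate measure.
OR = (a·d)/(b·c) = (578 × 952) / (1795 × 975) = 550256 / 1750125 = 0.31441

0.314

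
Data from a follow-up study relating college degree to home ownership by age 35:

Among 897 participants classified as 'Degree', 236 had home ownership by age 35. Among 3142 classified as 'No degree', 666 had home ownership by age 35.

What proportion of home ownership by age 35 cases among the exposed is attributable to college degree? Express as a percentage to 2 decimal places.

From the description: a = 236, b = 661, c = 666, d = 2476.
Risk in exposed = 236/897 = 0.26310; risk in unexposed = 666/3142 = 0.21197.
RR = 0.26310/0.21197 = 1.24123
AR% = (RR − 1)/RR × 100 = (1.24123 − 1)/1.24123 × 100 = 19.4346%

19.43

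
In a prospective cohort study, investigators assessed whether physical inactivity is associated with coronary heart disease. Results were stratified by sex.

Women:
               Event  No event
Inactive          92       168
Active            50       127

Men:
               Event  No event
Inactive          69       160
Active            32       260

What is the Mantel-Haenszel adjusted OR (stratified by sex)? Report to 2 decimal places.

OR_MH = Σ(aᵢdᵢ/nᵢ) / Σ(bᵢcᵢ/nᵢ), where nᵢ is the stratum total.
Stratum 1 (Women): n = 437; a·d/n = 92·127/437 = 26.7368; b·c/n = 168·50/437 = 19.2220
Stratum 2 (Men): n = 521; a·d/n = 69·260/521 = 34.4338; b·c/n = 160·32/521 = 9.8273
OR_MH = (26.7368 + 34.4338) / (19.2220 + 9.8273) = 61.1706 / 29.0492 = 2.10576

2.11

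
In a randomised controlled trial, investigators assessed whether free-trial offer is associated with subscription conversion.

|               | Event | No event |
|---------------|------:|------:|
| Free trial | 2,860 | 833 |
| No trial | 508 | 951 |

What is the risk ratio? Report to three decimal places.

Cells: a = 2860, b = 833, c = 508, d = 951.
Risk in exposed = 2860/3693 = 0.77444; risk in unexposed = 508/1459 = 0.34818.
RR = 0.77444 / 0.34818 = 2.22422
The risk among the exposed is 2.22 times that among the unexposed.

2.224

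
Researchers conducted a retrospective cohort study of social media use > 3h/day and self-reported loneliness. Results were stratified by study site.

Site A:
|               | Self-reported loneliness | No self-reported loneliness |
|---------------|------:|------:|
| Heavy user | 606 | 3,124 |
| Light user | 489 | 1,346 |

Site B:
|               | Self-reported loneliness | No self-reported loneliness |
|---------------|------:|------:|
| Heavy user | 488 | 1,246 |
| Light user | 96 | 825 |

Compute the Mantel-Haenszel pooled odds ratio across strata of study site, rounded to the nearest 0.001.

OR_MH = Σ(aᵢdᵢ/nᵢ) / Σ(bᵢcᵢ/nᵢ), where nᵢ is the stratum total.
Stratum 1 (Site A): n = 5565; a·d/n = 606·1346/5565 = 146.5725; b·c/n = 3124·489/5565 = 274.5078
Stratum 2 (Site B): n = 2655; a·d/n = 488·825/2655 = 151.6384; b·c/n = 1246·96/2655 = 45.0531
OR_MH = (146.5725 + 151.6384) / (274.5078 + 45.0531) = 298.2109 / 319.5609 = 0.93319

0.933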